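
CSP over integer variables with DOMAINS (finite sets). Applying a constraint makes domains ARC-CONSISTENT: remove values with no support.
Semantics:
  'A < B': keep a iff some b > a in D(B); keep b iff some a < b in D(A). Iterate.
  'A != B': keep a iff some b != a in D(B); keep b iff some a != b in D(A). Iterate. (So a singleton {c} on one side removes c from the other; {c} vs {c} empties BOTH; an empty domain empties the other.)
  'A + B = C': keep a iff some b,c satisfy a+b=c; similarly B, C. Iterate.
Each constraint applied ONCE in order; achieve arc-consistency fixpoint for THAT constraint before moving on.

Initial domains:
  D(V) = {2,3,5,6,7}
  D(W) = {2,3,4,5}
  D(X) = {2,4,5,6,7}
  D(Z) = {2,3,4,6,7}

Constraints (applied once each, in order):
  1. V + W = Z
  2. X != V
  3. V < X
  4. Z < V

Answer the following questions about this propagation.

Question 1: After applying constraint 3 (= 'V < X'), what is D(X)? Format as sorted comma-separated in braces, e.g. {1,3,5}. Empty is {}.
Answer: {4,5,6,7}

Derivation:
Constraint 1 (V + W = Z) on D(V)={2,3,5,6,7} D(W)={2,3,4,5} D(Z)={2,3,4,6,7}: V {2,3,5,6,7}->{2,3,5}; Z {2,3,4,6,7}->{4,6,7}
Constraint 2 (X != V) on D(X)={2,4,5,6,7} D(V)={2,3,5}: no change
Constraint 3 (V < X) on D(V)={2,3,5} D(X)={2,4,5,6,7}: X {2,4,5,6,7}->{4,5,6,7}
So after constraint 3: D(X) = {4,5,6,7}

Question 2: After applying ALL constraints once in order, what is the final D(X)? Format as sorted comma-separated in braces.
Constraint 1 (V + W = Z) on D(V)={2,3,5,6,7} D(W)={2,3,4,5} D(Z)={2,3,4,6,7}: V {2,3,5,6,7}->{2,3,5}; Z {2,3,4,6,7}->{4,6,7}
Constraint 2 (X != V) on D(X)={2,4,5,6,7} D(V)={2,3,5}: no change
Constraint 3 (V < X) on D(V)={2,3,5} D(X)={2,4,5,6,7}: X {2,4,5,6,7}->{4,5,6,7}
Constraint 4 (Z < V) on D(Z)={4,6,7} D(V)={2,3,5}: Z {4,6,7}->{4}; V {2,3,5}->{5}
So after all 4 constraints: D(X) = {4,5,6,7}

Answer: {4,5,6,7}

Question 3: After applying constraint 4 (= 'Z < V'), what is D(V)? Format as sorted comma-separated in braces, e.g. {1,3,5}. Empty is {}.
Answer: {5}

Derivation:
Constraint 1 (V + W = Z) on D(V)={2,3,5,6,7} D(W)={2,3,4,5} D(Z)={2,3,4,6,7}: V {2,3,5,6,7}->{2,3,5}; Z {2,3,4,6,7}->{4,6,7}
Constraint 2 (X != V) on D(X)={2,4,5,6,7} D(V)={2,3,5}: no change
Constraint 3 (V < X) on D(V)={2,3,5} D(X)={2,4,5,6,7}: X {2,4,5,6,7}->{4,5,6,7}
Constraint 4 (Z < V) on D(Z)={4,6,7} D(V)={2,3,5}: Z {4,6,7}->{4}; V {2,3,5}->{5}
So after constraint 4: D(V) = {5}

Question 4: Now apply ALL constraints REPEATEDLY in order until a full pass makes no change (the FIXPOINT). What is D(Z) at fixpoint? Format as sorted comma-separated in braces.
pass 0 (initial): D(Z)={2,3,4,6,7}
pass 1: V {2,3,5,6,7}->{5}; X {2,4,5,6,7}->{4,5,6,7}; Z {2,3,4,6,7}->{4}
pass 2: V {5}->{}; W {2,3,4,5}->{}; X {4,5,6,7}->{}; Z {4}->{}
pass 3: no change
Fixpoint after 3 passes: D(Z) = {}

Answer: {}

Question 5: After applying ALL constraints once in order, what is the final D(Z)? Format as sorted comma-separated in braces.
Answer: {4}

Derivation:
Constraint 1 (V + W = Z) on D(V)={2,3,5,6,7} D(W)={2,3,4,5} D(Z)={2,3,4,6,7}: V {2,3,5,6,7}->{2,3,5}; Z {2,3,4,6,7}->{4,6,7}
Constraint 2 (X != V) on D(X)={2,4,5,6,7} D(V)={2,3,5}: no change
Constraint 3 (V < X) on D(V)={2,3,5} D(X)={2,4,5,6,7}: X {2,4,5,6,7}->{4,5,6,7}
Constraint 4 (Z < V) on D(Z)={4,6,7} D(V)={2,3,5}: Z {4,6,7}->{4}; V {2,3,5}->{5}
So after all 4 constraints: D(Z) = {4}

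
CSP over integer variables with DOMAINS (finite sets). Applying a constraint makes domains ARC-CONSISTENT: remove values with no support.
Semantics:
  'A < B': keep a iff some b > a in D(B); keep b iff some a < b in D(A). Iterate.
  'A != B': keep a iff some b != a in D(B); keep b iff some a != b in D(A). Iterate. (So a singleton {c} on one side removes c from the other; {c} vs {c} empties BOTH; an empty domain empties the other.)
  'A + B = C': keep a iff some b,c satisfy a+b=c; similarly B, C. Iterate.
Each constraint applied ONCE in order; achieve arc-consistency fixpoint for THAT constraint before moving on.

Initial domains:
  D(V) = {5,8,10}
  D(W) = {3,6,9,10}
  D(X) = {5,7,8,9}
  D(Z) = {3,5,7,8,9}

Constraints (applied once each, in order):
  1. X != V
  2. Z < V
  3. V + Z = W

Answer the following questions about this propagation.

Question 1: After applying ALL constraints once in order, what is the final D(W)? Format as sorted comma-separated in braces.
Constraint 1 (X != V) on D(X)={5,7,8,9} D(V)={5,8,10}: no change
Constraint 2 (Z < V) on D(Z)={3,5,7,8,9} D(V)={5,8,10}: no change
Constraint 3 (V + Z = W) on D(V)={5,8,10} D(Z)={3,5,7,8,9} D(W)={3,6,9,10}: V {5,8,10}->{5}; Z {3,5,7,8,9}->{5}; W {3,6,9,10}->{10}
So after all 3 constraints: D(W) = {10}

Answer: {10}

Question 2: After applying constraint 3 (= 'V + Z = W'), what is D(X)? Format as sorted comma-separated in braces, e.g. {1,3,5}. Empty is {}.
Answer: {5,7,8,9}

Derivation:
Constraint 1 (X != V) on D(X)={5,7,8,9} D(V)={5,8,10}: no change
Constraint 2 (Z < V) on D(Z)={3,5,7,8,9} D(V)={5,8,10}: no change
Constraint 3 (V + Z = W) on D(V)={5,8,10} D(Z)={3,5,7,8,9} D(W)={3,6,9,10}: V {5,8,10}->{5}; Z {3,5,7,8,9}->{5}; W {3,6,9,10}->{10}
So after constraint 3: D(X) = {5,7,8,9}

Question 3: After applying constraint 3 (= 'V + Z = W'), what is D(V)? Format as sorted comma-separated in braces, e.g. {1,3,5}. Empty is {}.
Constraint 1 (X != V) on D(X)={5,7,8,9} D(V)={5,8,10}: no change
Constraint 2 (Z < V) on D(Z)={3,5,7,8,9} D(V)={5,8,10}: no change
Constraint 3 (V + Z = W) on D(V)={5,8,10} D(Z)={3,5,7,8,9} D(W)={3,6,9,10}: V {5,8,10}->{5}; Z {3,5,7,8,9}->{5}; W {3,6,9,10}->{10}
So after constraint 3: D(V) = {5}

Answer: {5}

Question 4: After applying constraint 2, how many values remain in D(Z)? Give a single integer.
Constraint 1 (X != V) on D(X)={5,7,8,9} D(V)={5,8,10}: no change
Constraint 2 (Z < V) on D(Z)={3,5,7,8,9} D(V)={5,8,10}: no change
So after constraint 2: D(Z)={3,5,7,8,9}, size = 5

Answer: 5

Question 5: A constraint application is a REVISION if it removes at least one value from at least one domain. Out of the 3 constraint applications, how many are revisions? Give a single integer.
Answer: 1

Derivation:
Constraint 1 (X != V) on D(X)={5,7,8,9} D(V)={5,8,10}: no change => not a revision
Constraint 2 (Z < V) on D(Z)={3,5,7,8,9} D(V)={5,8,10}: no change => not a revision
Constraint 3 (V + Z = W) on D(V)={5,8,10} D(Z)={3,5,7,8,9} D(W)={3,6,9,10}: V {5,8,10}->{5}; Z {3,5,7,8,9}->{5}; W {3,6,9,10}->{10} => REVISION
Total revisions = 1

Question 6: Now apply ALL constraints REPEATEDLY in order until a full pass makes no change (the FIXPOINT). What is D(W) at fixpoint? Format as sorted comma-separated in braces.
pass 0 (initial): D(W)={3,6,9,10}
pass 1: V {5,8,10}->{5}; W {3,6,9,10}->{10}; Z {3,5,7,8,9}->{5}
pass 2: V {5}->{}; W {10}->{}; X {5,7,8,9}->{7,8,9}; Z {5}->{}
pass 3: X {7,8,9}->{}
pass 4: no change
Fixpoint after 4 passes: D(W) = {}

Answer: {}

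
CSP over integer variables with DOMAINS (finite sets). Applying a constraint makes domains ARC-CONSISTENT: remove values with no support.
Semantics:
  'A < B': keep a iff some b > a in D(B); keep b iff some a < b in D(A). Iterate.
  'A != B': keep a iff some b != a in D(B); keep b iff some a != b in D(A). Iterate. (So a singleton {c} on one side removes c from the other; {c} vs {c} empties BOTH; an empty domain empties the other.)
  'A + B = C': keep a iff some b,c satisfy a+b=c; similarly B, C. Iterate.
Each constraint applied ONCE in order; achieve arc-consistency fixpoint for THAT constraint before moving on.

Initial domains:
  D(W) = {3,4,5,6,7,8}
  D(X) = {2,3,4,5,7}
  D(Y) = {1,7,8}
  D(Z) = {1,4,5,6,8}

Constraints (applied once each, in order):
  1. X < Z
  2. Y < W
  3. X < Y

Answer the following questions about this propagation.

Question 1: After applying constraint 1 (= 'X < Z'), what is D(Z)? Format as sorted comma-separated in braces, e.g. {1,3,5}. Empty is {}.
Answer: {4,5,6,8}

Derivation:
Constraint 1 (X < Z) on D(X)={2,3,4,5,7} D(Z)={1,4,5,6,8}: Z {1,4,5,6,8}->{4,5,6,8}
So after constraint 1: D(Z) = {4,5,6,8}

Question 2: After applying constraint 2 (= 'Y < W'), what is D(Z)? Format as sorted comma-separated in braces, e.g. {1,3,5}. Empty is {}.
Answer: {4,5,6,8}

Derivation:
Constraint 1 (X < Z) on D(X)={2,3,4,5,7} D(Z)={1,4,5,6,8}: Z {1,4,5,6,8}->{4,5,6,8}
Constraint 2 (Y < W) on D(Y)={1,7,8} D(W)={3,4,5,6,7,8}: Y {1,7,8}->{1,7}
So after constraint 2: D(Z) = {4,5,6,8}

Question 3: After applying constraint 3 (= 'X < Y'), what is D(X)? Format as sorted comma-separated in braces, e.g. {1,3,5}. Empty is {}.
Answer: {2,3,4,5}

Derivation:
Constraint 1 (X < Z) on D(X)={2,3,4,5,7} D(Z)={1,4,5,6,8}: Z {1,4,5,6,8}->{4,5,6,8}
Constraint 2 (Y < W) on D(Y)={1,7,8} D(W)={3,4,5,6,7,8}: Y {1,7,8}->{1,7}
Constraint 3 (X < Y) on D(X)={2,3,4,5,7} D(Y)={1,7}: X {2,3,4,5,7}->{2,3,4,5}; Y {1,7}->{7}
So after constraint 3: D(X) = {2,3,4,5}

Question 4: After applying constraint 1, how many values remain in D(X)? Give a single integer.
Constraint 1 (X < Z) on D(X)={2,3,4,5,7} D(Z)={1,4,5,6,8}: Z {1,4,5,6,8}->{4,5,6,8}
So after constraint 1: D(X)={2,3,4,5,7}, size = 5

Answer: 5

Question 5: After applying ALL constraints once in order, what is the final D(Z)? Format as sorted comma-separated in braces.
Answer: {4,5,6,8}

Derivation:
Constraint 1 (X < Z) on D(X)={2,3,4,5,7} D(Z)={1,4,5,6,8}: Z {1,4,5,6,8}->{4,5,6,8}
Constraint 2 (Y < W) on D(Y)={1,7,8} D(W)={3,4,5,6,7,8}: Y {1,7,8}->{1,7}
Constraint 3 (X < Y) on D(X)={2,3,4,5,7} D(Y)={1,7}: X {2,3,4,5,7}->{2,3,4,5}; Y {1,7}->{7}
So after all 3 constraints: D(Z) = {4,5,6,8}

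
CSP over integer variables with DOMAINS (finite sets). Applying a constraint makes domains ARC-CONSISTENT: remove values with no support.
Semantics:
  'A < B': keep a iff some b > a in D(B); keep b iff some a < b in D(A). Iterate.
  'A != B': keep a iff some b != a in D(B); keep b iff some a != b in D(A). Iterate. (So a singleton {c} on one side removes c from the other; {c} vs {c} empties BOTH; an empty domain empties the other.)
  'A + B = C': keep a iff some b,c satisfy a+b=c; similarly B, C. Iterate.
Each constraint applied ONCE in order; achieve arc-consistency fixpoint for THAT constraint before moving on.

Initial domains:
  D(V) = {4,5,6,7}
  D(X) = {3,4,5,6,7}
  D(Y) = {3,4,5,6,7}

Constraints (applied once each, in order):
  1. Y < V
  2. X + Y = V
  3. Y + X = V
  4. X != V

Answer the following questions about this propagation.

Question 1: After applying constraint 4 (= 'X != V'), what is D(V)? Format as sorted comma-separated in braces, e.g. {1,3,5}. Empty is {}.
Constraint 1 (Y < V) on D(Y)={3,4,5,6,7} D(V)={4,5,6,7}: Y {3,4,5,6,7}->{3,4,5,6}
Constraint 2 (X + Y = V) on D(X)={3,4,5,6,7} D(Y)={3,4,5,6} D(V)={4,5,6,7}: X {3,4,5,6,7}->{3,4}; Y {3,4,5,6}->{3,4}; V {4,5,6,7}->{6,7}
Constraint 3 (Y + X = V) on D(Y)={3,4} D(X)={3,4} D(V)={6,7}: no change
Constraint 4 (X != V) on D(X)={3,4} D(V)={6,7}: no change
So after constraint 4: D(V) = {6,7}

Answer: {6,7}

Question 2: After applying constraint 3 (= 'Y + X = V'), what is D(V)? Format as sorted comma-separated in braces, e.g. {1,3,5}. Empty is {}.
Answer: {6,7}

Derivation:
Constraint 1 (Y < V) on D(Y)={3,4,5,6,7} D(V)={4,5,6,7}: Y {3,4,5,6,7}->{3,4,5,6}
Constraint 2 (X + Y = V) on D(X)={3,4,5,6,7} D(Y)={3,4,5,6} D(V)={4,5,6,7}: X {3,4,5,6,7}->{3,4}; Y {3,4,5,6}->{3,4}; V {4,5,6,7}->{6,7}
Constraint 3 (Y + X = V) on D(Y)={3,4} D(X)={3,4} D(V)={6,7}: no change
So after constraint 3: D(V) = {6,7}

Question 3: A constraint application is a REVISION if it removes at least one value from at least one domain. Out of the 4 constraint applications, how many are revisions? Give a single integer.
Answer: 2

Derivation:
Constraint 1 (Y < V) on D(Y)={3,4,5,6,7} D(V)={4,5,6,7}: Y {3,4,5,6,7}->{3,4,5,6} => REVISION
Constraint 2 (X + Y = V) on D(X)={3,4,5,6,7} D(Y)={3,4,5,6} D(V)={4,5,6,7}: X {3,4,5,6,7}->{3,4}; Y {3,4,5,6}->{3,4}; V {4,5,6,7}->{6,7} => REVISION
Constraint 3 (Y + X = V) on D(Y)={3,4} D(X)={3,4} D(V)={6,7}: no change => not a revision
Constraint 4 (X != V) on D(X)={3,4} D(V)={6,7}: no change => not a revision
Total revisions = 2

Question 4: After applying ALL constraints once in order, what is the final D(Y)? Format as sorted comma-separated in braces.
Answer: {3,4}

Derivation:
Constraint 1 (Y < V) on D(Y)={3,4,5,6,7} D(V)={4,5,6,7}: Y {3,4,5,6,7}->{3,4,5,6}
Constraint 2 (X + Y = V) on D(X)={3,4,5,6,7} D(Y)={3,4,5,6} D(V)={4,5,6,7}: X {3,4,5,6,7}->{3,4}; Y {3,4,5,6}->{3,4}; V {4,5,6,7}->{6,7}
Constraint 3 (Y + X = V) on D(Y)={3,4} D(X)={3,4} D(V)={6,7}: no change
Constraint 4 (X != V) on D(X)={3,4} D(V)={6,7}: no change
So after all 4 constraints: D(Y) = {3,4}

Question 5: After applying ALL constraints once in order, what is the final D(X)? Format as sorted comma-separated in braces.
Answer: {3,4}

Derivation:
Constraint 1 (Y < V) on D(Y)={3,4,5,6,7} D(V)={4,5,6,7}: Y {3,4,5,6,7}->{3,4,5,6}
Constraint 2 (X + Y = V) on D(X)={3,4,5,6,7} D(Y)={3,4,5,6} D(V)={4,5,6,7}: X {3,4,5,6,7}->{3,4}; Y {3,4,5,6}->{3,4}; V {4,5,6,7}->{6,7}
Constraint 3 (Y + X = V) on D(Y)={3,4} D(X)={3,4} D(V)={6,7}: no change
Constraint 4 (X != V) on D(X)={3,4} D(V)={6,7}: no change
So after all 4 constraints: D(X) = {3,4}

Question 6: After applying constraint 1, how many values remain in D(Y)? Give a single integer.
Answer: 4

Derivation:
Constraint 1 (Y < V) on D(Y)={3,4,5,6,7} D(V)={4,5,6,7}: Y {3,4,5,6,7}->{3,4,5,6}
So after constraint 1: D(Y)={3,4,5,6}, size = 4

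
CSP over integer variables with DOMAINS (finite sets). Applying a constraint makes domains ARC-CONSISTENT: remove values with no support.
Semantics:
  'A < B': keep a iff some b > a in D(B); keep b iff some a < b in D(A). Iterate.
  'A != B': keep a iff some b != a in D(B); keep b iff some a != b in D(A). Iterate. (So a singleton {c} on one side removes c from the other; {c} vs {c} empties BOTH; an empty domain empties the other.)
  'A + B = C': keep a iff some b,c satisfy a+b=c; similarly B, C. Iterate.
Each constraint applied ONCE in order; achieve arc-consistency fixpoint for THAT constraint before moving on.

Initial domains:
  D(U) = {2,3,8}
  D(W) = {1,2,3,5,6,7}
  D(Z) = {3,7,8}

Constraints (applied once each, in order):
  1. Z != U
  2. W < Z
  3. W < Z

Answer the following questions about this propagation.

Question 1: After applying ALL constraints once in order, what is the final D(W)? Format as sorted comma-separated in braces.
Answer: {1,2,3,5,6,7}

Derivation:
Constraint 1 (Z != U) on D(Z)={3,7,8} D(U)={2,3,8}: no change
Constraint 2 (W < Z) on D(W)={1,2,3,5,6,7} D(Z)={3,7,8}: no change
Constraint 3 (W < Z) on D(W)={1,2,3,5,6,7} D(Z)={3,7,8}: no change
So after all 3 constraints: D(W) = {1,2,3,5,6,7}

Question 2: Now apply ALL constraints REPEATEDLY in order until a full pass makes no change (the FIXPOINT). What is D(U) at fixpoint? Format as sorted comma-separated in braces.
pass 0 (initial): D(U)={2,3,8}
pass 1: no change
Fixpoint after 1 passes: D(U) = {2,3,8}

Answer: {2,3,8}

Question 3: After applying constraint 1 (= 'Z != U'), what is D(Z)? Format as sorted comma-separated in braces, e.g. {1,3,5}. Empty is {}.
Constraint 1 (Z != U) on D(Z)={3,7,8} D(U)={2,3,8}: no change
So after constraint 1: D(Z) = {3,7,8}

Answer: {3,7,8}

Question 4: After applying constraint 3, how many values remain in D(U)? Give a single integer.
Constraint 1 (Z != U) on D(Z)={3,7,8} D(U)={2,3,8}: no change
Constraint 2 (W < Z) on D(W)={1,2,3,5,6,7} D(Z)={3,7,8}: no change
Constraint 3 (W < Z) on D(W)={1,2,3,5,6,7} D(Z)={3,7,8}: no change
So after constraint 3: D(U)={2,3,8}, size = 3

Answer: 3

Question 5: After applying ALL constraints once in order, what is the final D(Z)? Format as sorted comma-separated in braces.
Answer: {3,7,8}

Derivation:
Constraint 1 (Z != U) on D(Z)={3,7,8} D(U)={2,3,8}: no change
Constraint 2 (W < Z) on D(W)={1,2,3,5,6,7} D(Z)={3,7,8}: no change
Constraint 3 (W < Z) on D(W)={1,2,3,5,6,7} D(Z)={3,7,8}: no change
So after all 3 constraints: D(Z) = {3,7,8}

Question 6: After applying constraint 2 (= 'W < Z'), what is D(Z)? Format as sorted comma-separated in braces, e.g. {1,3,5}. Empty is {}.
Answer: {3,7,8}

Derivation:
Constraint 1 (Z != U) on D(Z)={3,7,8} D(U)={2,3,8}: no change
Constraint 2 (W < Z) on D(W)={1,2,3,5,6,7} D(Z)={3,7,8}: no change
So after constraint 2: D(Z) = {3,7,8}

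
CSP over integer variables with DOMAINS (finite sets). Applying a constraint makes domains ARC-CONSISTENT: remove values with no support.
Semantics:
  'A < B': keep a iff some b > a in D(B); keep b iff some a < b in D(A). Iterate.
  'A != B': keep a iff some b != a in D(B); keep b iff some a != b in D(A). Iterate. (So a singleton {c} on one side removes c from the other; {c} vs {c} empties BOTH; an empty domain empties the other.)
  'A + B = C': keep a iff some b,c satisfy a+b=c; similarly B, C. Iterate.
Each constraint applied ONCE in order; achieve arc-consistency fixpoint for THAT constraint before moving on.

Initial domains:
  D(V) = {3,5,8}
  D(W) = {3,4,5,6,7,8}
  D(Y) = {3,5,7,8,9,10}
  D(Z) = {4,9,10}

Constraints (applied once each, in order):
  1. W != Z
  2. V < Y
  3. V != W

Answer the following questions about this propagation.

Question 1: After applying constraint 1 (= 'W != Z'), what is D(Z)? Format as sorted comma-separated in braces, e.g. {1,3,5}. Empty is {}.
Answer: {4,9,10}

Derivation:
Constraint 1 (W != Z) on D(W)={3,4,5,6,7,8} D(Z)={4,9,10}: no change
So after constraint 1: D(Z) = {4,9,10}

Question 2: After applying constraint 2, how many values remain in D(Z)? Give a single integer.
Constraint 1 (W != Z) on D(W)={3,4,5,6,7,8} D(Z)={4,9,10}: no change
Constraint 2 (V < Y) on D(V)={3,5,8} D(Y)={3,5,7,8,9,10}: Y {3,5,7,8,9,10}->{5,7,8,9,10}
So after constraint 2: D(Z)={4,9,10}, size = 3

Answer: 3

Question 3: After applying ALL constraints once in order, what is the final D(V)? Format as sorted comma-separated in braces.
Constraint 1 (W != Z) on D(W)={3,4,5,6,7,8} D(Z)={4,9,10}: no change
Constraint 2 (V < Y) on D(V)={3,5,8} D(Y)={3,5,7,8,9,10}: Y {3,5,7,8,9,10}->{5,7,8,9,10}
Constraint 3 (V != W) on D(V)={3,5,8} D(W)={3,4,5,6,7,8}: no change
So after all 3 constraints: D(V) = {3,5,8}

Answer: {3,5,8}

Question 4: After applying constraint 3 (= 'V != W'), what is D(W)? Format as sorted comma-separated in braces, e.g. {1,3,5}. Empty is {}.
Constraint 1 (W != Z) on D(W)={3,4,5,6,7,8} D(Z)={4,9,10}: no change
Constraint 2 (V < Y) on D(V)={3,5,8} D(Y)={3,5,7,8,9,10}: Y {3,5,7,8,9,10}->{5,7,8,9,10}
Constraint 3 (V != W) on D(V)={3,5,8} D(W)={3,4,5,6,7,8}: no change
So after constraint 3: D(W) = {3,4,5,6,7,8}

Answer: {3,4,5,6,7,8}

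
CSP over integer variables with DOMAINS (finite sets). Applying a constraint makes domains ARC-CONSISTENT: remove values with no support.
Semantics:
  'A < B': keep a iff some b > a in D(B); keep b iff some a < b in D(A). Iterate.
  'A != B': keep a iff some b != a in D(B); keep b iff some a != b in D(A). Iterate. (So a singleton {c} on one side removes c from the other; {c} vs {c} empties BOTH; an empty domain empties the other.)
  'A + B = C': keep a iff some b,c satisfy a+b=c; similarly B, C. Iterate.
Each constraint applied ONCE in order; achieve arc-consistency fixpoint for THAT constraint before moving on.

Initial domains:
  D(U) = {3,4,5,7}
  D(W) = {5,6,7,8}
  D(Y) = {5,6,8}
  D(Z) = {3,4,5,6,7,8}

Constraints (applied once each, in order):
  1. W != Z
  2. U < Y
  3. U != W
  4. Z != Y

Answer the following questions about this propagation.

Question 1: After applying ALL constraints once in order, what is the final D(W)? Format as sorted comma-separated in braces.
Answer: {5,6,7,8}

Derivation:
Constraint 1 (W != Z) on D(W)={5,6,7,8} D(Z)={3,4,5,6,7,8}: no change
Constraint 2 (U < Y) on D(U)={3,4,5,7} D(Y)={5,6,8}: no change
Constraint 3 (U != W) on D(U)={3,4,5,7} D(W)={5,6,7,8}: no change
Constraint 4 (Z != Y) on D(Z)={3,4,5,6,7,8} D(Y)={5,6,8}: no change
So after all 4 constraints: D(W) = {5,6,7,8}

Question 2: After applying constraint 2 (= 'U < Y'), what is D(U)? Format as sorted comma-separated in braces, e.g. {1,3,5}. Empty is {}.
Constraint 1 (W != Z) on D(W)={5,6,7,8} D(Z)={3,4,5,6,7,8}: no change
Constraint 2 (U < Y) on D(U)={3,4,5,7} D(Y)={5,6,8}: no change
So after constraint 2: D(U) = {3,4,5,7}

Answer: {3,4,5,7}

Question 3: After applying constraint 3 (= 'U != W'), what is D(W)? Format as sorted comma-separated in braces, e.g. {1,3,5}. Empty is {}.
Constraint 1 (W != Z) on D(W)={5,6,7,8} D(Z)={3,4,5,6,7,8}: no change
Constraint 2 (U < Y) on D(U)={3,4,5,7} D(Y)={5,6,8}: no change
Constraint 3 (U != W) on D(U)={3,4,5,7} D(W)={5,6,7,8}: no change
So after constraint 3: D(W) = {5,6,7,8}

Answer: {5,6,7,8}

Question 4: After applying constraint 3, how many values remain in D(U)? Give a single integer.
Constraint 1 (W != Z) on D(W)={5,6,7,8} D(Z)={3,4,5,6,7,8}: no change
Constraint 2 (U < Y) on D(U)={3,4,5,7} D(Y)={5,6,8}: no change
Constraint 3 (U != W) on D(U)={3,4,5,7} D(W)={5,6,7,8}: no change
So after constraint 3: D(U)={3,4,5,7}, size = 4

Answer: 4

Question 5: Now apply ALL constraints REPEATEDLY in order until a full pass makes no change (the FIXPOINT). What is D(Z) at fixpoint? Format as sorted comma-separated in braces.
Answer: {3,4,5,6,7,8}

Derivation:
pass 0 (initial): D(Z)={3,4,5,6,7,8}
pass 1: no change
Fixpoint after 1 passes: D(Z) = {3,4,5,6,7,8}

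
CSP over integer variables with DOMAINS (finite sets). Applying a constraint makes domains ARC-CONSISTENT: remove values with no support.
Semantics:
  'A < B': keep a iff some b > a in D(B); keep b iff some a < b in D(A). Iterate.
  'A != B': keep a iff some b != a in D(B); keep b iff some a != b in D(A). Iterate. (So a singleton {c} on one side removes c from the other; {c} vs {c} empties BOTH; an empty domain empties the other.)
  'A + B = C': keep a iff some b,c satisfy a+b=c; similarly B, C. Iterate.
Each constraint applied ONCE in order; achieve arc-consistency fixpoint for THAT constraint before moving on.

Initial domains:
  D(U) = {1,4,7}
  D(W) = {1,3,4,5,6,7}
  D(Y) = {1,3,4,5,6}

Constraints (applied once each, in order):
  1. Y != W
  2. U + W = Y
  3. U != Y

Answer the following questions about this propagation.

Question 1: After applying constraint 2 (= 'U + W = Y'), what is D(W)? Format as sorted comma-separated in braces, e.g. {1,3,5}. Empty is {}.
Answer: {1,3,4,5}

Derivation:
Constraint 1 (Y != W) on D(Y)={1,3,4,5,6} D(W)={1,3,4,5,6,7}: no change
Constraint 2 (U + W = Y) on D(U)={1,4,7} D(W)={1,3,4,5,6,7} D(Y)={1,3,4,5,6}: U {1,4,7}->{1,4}; W {1,3,4,5,6,7}->{1,3,4,5}; Y {1,3,4,5,6}->{4,5,6}
So after constraint 2: D(W) = {1,3,4,5}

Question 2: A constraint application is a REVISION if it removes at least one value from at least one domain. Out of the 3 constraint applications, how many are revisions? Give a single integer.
Constraint 1 (Y != W) on D(Y)={1,3,4,5,6} D(W)={1,3,4,5,6,7}: no change => not a revision
Constraint 2 (U + W = Y) on D(U)={1,4,7} D(W)={1,3,4,5,6,7} D(Y)={1,3,4,5,6}: U {1,4,7}->{1,4}; W {1,3,4,5,6,7}->{1,3,4,5}; Y {1,3,4,5,6}->{4,5,6} => REVISION
Constraint 3 (U != Y) on D(U)={1,4} D(Y)={4,5,6}: no change => not a revision
Total revisions = 1

Answer: 1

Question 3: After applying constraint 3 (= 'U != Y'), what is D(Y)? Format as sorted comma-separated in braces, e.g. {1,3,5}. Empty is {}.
Constraint 1 (Y != W) on D(Y)={1,3,4,5,6} D(W)={1,3,4,5,6,7}: no change
Constraint 2 (U + W = Y) on D(U)={1,4,7} D(W)={1,3,4,5,6,7} D(Y)={1,3,4,5,6}: U {1,4,7}->{1,4}; W {1,3,4,5,6,7}->{1,3,4,5}; Y {1,3,4,5,6}->{4,5,6}
Constraint 3 (U != Y) on D(U)={1,4} D(Y)={4,5,6}: no change
So after constraint 3: D(Y) = {4,5,6}

Answer: {4,5,6}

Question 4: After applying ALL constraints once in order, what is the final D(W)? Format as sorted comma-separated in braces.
Constraint 1 (Y != W) on D(Y)={1,3,4,5,6} D(W)={1,3,4,5,6,7}: no change
Constraint 2 (U + W = Y) on D(U)={1,4,7} D(W)={1,3,4,5,6,7} D(Y)={1,3,4,5,6}: U {1,4,7}->{1,4}; W {1,3,4,5,6,7}->{1,3,4,5}; Y {1,3,4,5,6}->{4,5,6}
Constraint 3 (U != Y) on D(U)={1,4} D(Y)={4,5,6}: no change
So after all 3 constraints: D(W) = {1,3,4,5}

Answer: {1,3,4,5}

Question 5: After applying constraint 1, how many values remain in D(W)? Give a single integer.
Constraint 1 (Y != W) on D(Y)={1,3,4,5,6} D(W)={1,3,4,5,6,7}: no change
So after constraint 1: D(W)={1,3,4,5,6,7}, size = 6

Answer: 6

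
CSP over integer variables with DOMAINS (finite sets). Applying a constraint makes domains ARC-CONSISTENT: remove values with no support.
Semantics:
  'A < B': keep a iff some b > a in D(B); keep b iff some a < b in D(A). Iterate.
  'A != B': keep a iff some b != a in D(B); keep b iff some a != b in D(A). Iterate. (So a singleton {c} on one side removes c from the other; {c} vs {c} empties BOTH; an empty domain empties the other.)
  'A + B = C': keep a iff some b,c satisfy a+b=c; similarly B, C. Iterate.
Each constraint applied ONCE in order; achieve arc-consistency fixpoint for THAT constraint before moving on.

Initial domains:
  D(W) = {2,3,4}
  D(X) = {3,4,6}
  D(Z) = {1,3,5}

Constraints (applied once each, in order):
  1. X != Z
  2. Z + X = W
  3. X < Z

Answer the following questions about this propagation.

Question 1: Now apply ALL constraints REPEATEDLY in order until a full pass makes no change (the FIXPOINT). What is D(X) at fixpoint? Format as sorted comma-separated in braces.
Answer: {}

Derivation:
pass 0 (initial): D(X)={3,4,6}
pass 1: W {2,3,4}->{4}; X {3,4,6}->{}; Z {1,3,5}->{}
pass 2: W {4}->{}
pass 3: no change
Fixpoint after 3 passes: D(X) = {}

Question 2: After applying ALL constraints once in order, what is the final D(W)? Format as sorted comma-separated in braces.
Answer: {4}

Derivation:
Constraint 1 (X != Z) on D(X)={3,4,6} D(Z)={1,3,5}: no change
Constraint 2 (Z + X = W) on D(Z)={1,3,5} D(X)={3,4,6} D(W)={2,3,4}: Z {1,3,5}->{1}; X {3,4,6}->{3}; W {2,3,4}->{4}
Constraint 3 (X < Z) on D(X)={3} D(Z)={1}: X {3}->{}; Z {1}->{}
So after all 3 constraints: D(W) = {4}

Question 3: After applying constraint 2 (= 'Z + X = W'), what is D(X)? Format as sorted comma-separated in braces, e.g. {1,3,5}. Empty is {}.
Constraint 1 (X != Z) on D(X)={3,4,6} D(Z)={1,3,5}: no change
Constraint 2 (Z + X = W) on D(Z)={1,3,5} D(X)={3,4,6} D(W)={2,3,4}: Z {1,3,5}->{1}; X {3,4,6}->{3}; W {2,3,4}->{4}
So after constraint 2: D(X) = {3}

Answer: {3}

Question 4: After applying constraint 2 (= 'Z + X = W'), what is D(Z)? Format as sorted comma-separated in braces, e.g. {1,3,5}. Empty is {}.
Constraint 1 (X != Z) on D(X)={3,4,6} D(Z)={1,3,5}: no change
Constraint 2 (Z + X = W) on D(Z)={1,3,5} D(X)={3,4,6} D(W)={2,3,4}: Z {1,3,5}->{1}; X {3,4,6}->{3}; W {2,3,4}->{4}
So after constraint 2: D(Z) = {1}

Answer: {1}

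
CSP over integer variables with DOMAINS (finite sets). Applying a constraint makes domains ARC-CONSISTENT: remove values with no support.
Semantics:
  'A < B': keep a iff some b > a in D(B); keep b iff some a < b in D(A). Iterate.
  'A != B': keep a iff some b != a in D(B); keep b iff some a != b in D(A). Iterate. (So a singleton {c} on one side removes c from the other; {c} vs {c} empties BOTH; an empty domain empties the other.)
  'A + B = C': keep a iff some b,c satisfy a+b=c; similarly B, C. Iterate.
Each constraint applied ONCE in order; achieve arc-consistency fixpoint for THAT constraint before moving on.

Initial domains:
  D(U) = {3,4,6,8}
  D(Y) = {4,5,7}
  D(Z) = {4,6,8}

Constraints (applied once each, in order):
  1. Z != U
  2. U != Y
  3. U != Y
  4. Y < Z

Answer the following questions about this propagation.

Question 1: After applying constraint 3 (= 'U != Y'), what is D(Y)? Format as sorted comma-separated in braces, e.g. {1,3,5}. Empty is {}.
Answer: {4,5,7}

Derivation:
Constraint 1 (Z != U) on D(Z)={4,6,8} D(U)={3,4,6,8}: no change
Constraint 2 (U != Y) on D(U)={3,4,6,8} D(Y)={4,5,7}: no change
Constraint 3 (U != Y) on D(U)={3,4,6,8} D(Y)={4,5,7}: no change
So after constraint 3: D(Y) = {4,5,7}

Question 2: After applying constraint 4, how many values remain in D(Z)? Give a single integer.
Answer: 2

Derivation:
Constraint 1 (Z != U) on D(Z)={4,6,8} D(U)={3,4,6,8}: no change
Constraint 2 (U != Y) on D(U)={3,4,6,8} D(Y)={4,5,7}: no change
Constraint 3 (U != Y) on D(U)={3,4,6,8} D(Y)={4,5,7}: no change
Constraint 4 (Y < Z) on D(Y)={4,5,7} D(Z)={4,6,8}: Z {4,6,8}->{6,8}
So after constraint 4: D(Z)={6,8}, size = 2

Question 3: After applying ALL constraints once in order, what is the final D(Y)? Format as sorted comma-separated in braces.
Answer: {4,5,7}

Derivation:
Constraint 1 (Z != U) on D(Z)={4,6,8} D(U)={3,4,6,8}: no change
Constraint 2 (U != Y) on D(U)={3,4,6,8} D(Y)={4,5,7}: no change
Constraint 3 (U != Y) on D(U)={3,4,6,8} D(Y)={4,5,7}: no change
Constraint 4 (Y < Z) on D(Y)={4,5,7} D(Z)={4,6,8}: Z {4,6,8}->{6,8}
So after all 4 constraints: D(Y) = {4,5,7}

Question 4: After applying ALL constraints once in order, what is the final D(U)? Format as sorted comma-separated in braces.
Answer: {3,4,6,8}

Derivation:
Constraint 1 (Z != U) on D(Z)={4,6,8} D(U)={3,4,6,8}: no change
Constraint 2 (U != Y) on D(U)={3,4,6,8} D(Y)={4,5,7}: no change
Constraint 3 (U != Y) on D(U)={3,4,6,8} D(Y)={4,5,7}: no change
Constraint 4 (Y < Z) on D(Y)={4,5,7} D(Z)={4,6,8}: Z {4,6,8}->{6,8}
So after all 4 constraints: D(U) = {3,4,6,8}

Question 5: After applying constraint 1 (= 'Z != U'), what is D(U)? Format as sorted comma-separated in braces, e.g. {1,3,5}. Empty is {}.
Constraint 1 (Z != U) on D(Z)={4,6,8} D(U)={3,4,6,8}: no change
So after constraint 1: D(U) = {3,4,6,8}

Answer: {3,4,6,8}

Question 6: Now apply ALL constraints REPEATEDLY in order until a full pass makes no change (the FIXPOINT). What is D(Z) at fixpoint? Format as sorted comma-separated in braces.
pass 0 (initial): D(Z)={4,6,8}
pass 1: Z {4,6,8}->{6,8}
pass 2: no change
Fixpoint after 2 passes: D(Z) = {6,8}

Answer: {6,8}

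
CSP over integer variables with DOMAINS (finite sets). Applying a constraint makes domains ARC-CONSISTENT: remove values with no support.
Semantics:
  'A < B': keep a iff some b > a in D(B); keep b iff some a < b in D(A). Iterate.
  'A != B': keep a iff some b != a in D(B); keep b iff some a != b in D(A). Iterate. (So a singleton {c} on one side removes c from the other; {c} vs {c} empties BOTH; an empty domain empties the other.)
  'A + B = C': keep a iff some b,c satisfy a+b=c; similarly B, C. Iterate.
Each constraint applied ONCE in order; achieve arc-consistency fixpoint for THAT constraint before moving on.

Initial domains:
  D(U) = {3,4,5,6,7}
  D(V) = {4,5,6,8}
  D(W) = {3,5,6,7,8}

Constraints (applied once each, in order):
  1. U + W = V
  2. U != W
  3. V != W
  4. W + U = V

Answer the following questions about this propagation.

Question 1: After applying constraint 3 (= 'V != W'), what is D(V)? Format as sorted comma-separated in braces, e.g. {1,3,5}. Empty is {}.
Constraint 1 (U + W = V) on D(U)={3,4,5,6,7} D(W)={3,5,6,7,8} D(V)={4,5,6,8}: U {3,4,5,6,7}->{3,5}; W {3,5,6,7,8}->{3,5}; V {4,5,6,8}->{6,8}
Constraint 2 (U != W) on D(U)={3,5} D(W)={3,5}: no change
Constraint 3 (V != W) on D(V)={6,8} D(W)={3,5}: no change
So after constraint 3: D(V) = {6,8}

Answer: {6,8}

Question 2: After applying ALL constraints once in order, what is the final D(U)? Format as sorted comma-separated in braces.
Constraint 1 (U + W = V) on D(U)={3,4,5,6,7} D(W)={3,5,6,7,8} D(V)={4,5,6,8}: U {3,4,5,6,7}->{3,5}; W {3,5,6,7,8}->{3,5}; V {4,5,6,8}->{6,8}
Constraint 2 (U != W) on D(U)={3,5} D(W)={3,5}: no change
Constraint 3 (V != W) on D(V)={6,8} D(W)={3,5}: no change
Constraint 4 (W + U = V) on D(W)={3,5} D(U)={3,5} D(V)={6,8}: no change
So after all 4 constraints: D(U) = {3,5}

Answer: {3,5}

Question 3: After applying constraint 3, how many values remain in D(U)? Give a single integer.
Answer: 2

Derivation:
Constraint 1 (U + W = V) on D(U)={3,4,5,6,7} D(W)={3,5,6,7,8} D(V)={4,5,6,8}: U {3,4,5,6,7}->{3,5}; W {3,5,6,7,8}->{3,5}; V {4,5,6,8}->{6,8}
Constraint 2 (U != W) on D(U)={3,5} D(W)={3,5}: no change
Constraint 3 (V != W) on D(V)={6,8} D(W)={3,5}: no change
So after constraint 3: D(U)={3,5}, size = 2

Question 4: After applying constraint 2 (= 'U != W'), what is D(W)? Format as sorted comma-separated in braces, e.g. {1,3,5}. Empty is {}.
Constraint 1 (U + W = V) on D(U)={3,4,5,6,7} D(W)={3,5,6,7,8} D(V)={4,5,6,8}: U {3,4,5,6,7}->{3,5}; W {3,5,6,7,8}->{3,5}; V {4,5,6,8}->{6,8}
Constraint 2 (U != W) on D(U)={3,5} D(W)={3,5}: no change
So after constraint 2: D(W) = {3,5}

Answer: {3,5}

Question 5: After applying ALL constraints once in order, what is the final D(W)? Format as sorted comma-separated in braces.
Constraint 1 (U + W = V) on D(U)={3,4,5,6,7} D(W)={3,5,6,7,8} D(V)={4,5,6,8}: U {3,4,5,6,7}->{3,5}; W {3,5,6,7,8}->{3,5}; V {4,5,6,8}->{6,8}
Constraint 2 (U != W) on D(U)={3,5} D(W)={3,5}: no change
Constraint 3 (V != W) on D(V)={6,8} D(W)={3,5}: no change
Constraint 4 (W + U = V) on D(W)={3,5} D(U)={3,5} D(V)={6,8}: no change
So after all 4 constraints: D(W) = {3,5}

Answer: {3,5}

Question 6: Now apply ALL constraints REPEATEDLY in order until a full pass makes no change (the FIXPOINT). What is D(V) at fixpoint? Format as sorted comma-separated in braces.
Answer: {6,8}

Derivation:
pass 0 (initial): D(V)={4,5,6,8}
pass 1: U {3,4,5,6,7}->{3,5}; V {4,5,6,8}->{6,8}; W {3,5,6,7,8}->{3,5}
pass 2: no change
Fixpoint after 2 passes: D(V) = {6,8}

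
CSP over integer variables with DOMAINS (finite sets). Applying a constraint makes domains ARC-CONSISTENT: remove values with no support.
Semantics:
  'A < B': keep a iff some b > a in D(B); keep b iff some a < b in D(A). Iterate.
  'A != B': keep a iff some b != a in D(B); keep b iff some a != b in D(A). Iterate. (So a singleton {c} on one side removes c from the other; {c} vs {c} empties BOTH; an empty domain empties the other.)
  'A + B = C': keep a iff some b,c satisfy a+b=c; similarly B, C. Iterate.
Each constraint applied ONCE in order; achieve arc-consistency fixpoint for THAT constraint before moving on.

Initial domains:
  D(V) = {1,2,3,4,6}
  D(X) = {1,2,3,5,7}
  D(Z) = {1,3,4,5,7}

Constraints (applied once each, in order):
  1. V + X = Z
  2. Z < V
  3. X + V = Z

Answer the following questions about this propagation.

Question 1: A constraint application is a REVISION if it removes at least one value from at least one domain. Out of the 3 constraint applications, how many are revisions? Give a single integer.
Answer: 3

Derivation:
Constraint 1 (V + X = Z) on D(V)={1,2,3,4,6} D(X)={1,2,3,5,7} D(Z)={1,3,4,5,7}: X {1,2,3,5,7}->{1,2,3,5}; Z {1,3,4,5,7}->{3,4,5,7} => REVISION
Constraint 2 (Z < V) on D(Z)={3,4,5,7} D(V)={1,2,3,4,6}: Z {3,4,5,7}->{3,4,5}; V {1,2,3,4,6}->{4,6} => REVISION
Constraint 3 (X + V = Z) on D(X)={1,2,3,5} D(V)={4,6} D(Z)={3,4,5}: X {1,2,3,5}->{1}; V {4,6}->{4}; Z {3,4,5}->{5} => REVISION
Total revisions = 3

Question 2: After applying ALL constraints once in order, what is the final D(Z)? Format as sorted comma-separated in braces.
Constraint 1 (V + X = Z) on D(V)={1,2,3,4,6} D(X)={1,2,3,5,7} D(Z)={1,3,4,5,7}: X {1,2,3,5,7}->{1,2,3,5}; Z {1,3,4,5,7}->{3,4,5,7}
Constraint 2 (Z < V) on D(Z)={3,4,5,7} D(V)={1,2,3,4,6}: Z {3,4,5,7}->{3,4,5}; V {1,2,3,4,6}->{4,6}
Constraint 3 (X + V = Z) on D(X)={1,2,3,5} D(V)={4,6} D(Z)={3,4,5}: X {1,2,3,5}->{1}; V {4,6}->{4}; Z {3,4,5}->{5}
So after all 3 constraints: D(Z) = {5}

Answer: {5}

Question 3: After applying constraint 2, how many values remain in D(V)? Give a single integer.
Answer: 2

Derivation:
Constraint 1 (V + X = Z) on D(V)={1,2,3,4,6} D(X)={1,2,3,5,7} D(Z)={1,3,4,5,7}: X {1,2,3,5,7}->{1,2,3,5}; Z {1,3,4,5,7}->{3,4,5,7}
Constraint 2 (Z < V) on D(Z)={3,4,5,7} D(V)={1,2,3,4,6}: Z {3,4,5,7}->{3,4,5}; V {1,2,3,4,6}->{4,6}
So after constraint 2: D(V)={4,6}, size = 2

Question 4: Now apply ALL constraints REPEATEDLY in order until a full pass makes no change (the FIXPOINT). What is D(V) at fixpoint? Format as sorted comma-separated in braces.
Answer: {}

Derivation:
pass 0 (initial): D(V)={1,2,3,4,6}
pass 1: V {1,2,3,4,6}->{4}; X {1,2,3,5,7}->{1}; Z {1,3,4,5,7}->{5}
pass 2: V {4}->{}; X {1}->{}; Z {5}->{}
pass 3: no change
Fixpoint after 3 passes: D(V) = {}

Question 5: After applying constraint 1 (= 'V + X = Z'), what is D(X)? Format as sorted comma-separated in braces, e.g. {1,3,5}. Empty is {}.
Constraint 1 (V + X = Z) on D(V)={1,2,3,4,6} D(X)={1,2,3,5,7} D(Z)={1,3,4,5,7}: X {1,2,3,5,7}->{1,2,3,5}; Z {1,3,4,5,7}->{3,4,5,7}
So after constraint 1: D(X) = {1,2,3,5}

Answer: {1,2,3,5}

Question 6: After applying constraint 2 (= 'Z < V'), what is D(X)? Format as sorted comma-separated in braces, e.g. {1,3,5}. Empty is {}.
Answer: {1,2,3,5}

Derivation:
Constraint 1 (V + X = Z) on D(V)={1,2,3,4,6} D(X)={1,2,3,5,7} D(Z)={1,3,4,5,7}: X {1,2,3,5,7}->{1,2,3,5}; Z {1,3,4,5,7}->{3,4,5,7}
Constraint 2 (Z < V) on D(Z)={3,4,5,7} D(V)={1,2,3,4,6}: Z {3,4,5,7}->{3,4,5}; V {1,2,3,4,6}->{4,6}
So after constraint 2: D(X) = {1,2,3,5}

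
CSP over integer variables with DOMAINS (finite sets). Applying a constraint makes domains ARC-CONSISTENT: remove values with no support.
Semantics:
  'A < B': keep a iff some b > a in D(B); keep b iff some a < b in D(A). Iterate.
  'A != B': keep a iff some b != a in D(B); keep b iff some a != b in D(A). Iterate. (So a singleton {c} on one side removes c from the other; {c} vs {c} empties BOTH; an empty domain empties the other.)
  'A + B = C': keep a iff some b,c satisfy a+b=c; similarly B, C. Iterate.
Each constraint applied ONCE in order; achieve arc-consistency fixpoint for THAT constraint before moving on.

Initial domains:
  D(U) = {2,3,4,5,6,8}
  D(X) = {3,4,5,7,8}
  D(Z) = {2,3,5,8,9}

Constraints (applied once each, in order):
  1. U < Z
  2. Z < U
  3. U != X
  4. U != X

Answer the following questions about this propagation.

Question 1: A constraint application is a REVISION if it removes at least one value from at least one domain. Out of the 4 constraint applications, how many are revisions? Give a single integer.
Constraint 1 (U < Z) on D(U)={2,3,4,5,6,8} D(Z)={2,3,5,8,9}: Z {2,3,5,8,9}->{3,5,8,9} => REVISION
Constraint 2 (Z < U) on D(Z)={3,5,8,9} D(U)={2,3,4,5,6,8}: Z {3,5,8,9}->{3,5}; U {2,3,4,5,6,8}->{4,5,6,8} => REVISION
Constraint 3 (U != X) on D(U)={4,5,6,8} D(X)={3,4,5,7,8}: no change => not a revision
Constraint 4 (U != X) on D(U)={4,5,6,8} D(X)={3,4,5,7,8}: no change => not a revision
Total revisions = 2

Answer: 2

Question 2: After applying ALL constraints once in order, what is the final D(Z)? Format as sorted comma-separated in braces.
Constraint 1 (U < Z) on D(U)={2,3,4,5,6,8} D(Z)={2,3,5,8,9}: Z {2,3,5,8,9}->{3,5,8,9}
Constraint 2 (Z < U) on D(Z)={3,5,8,9} D(U)={2,3,4,5,6,8}: Z {3,5,8,9}->{3,5}; U {2,3,4,5,6,8}->{4,5,6,8}
Constraint 3 (U != X) on D(U)={4,5,6,8} D(X)={3,4,5,7,8}: no change
Constraint 4 (U != X) on D(U)={4,5,6,8} D(X)={3,4,5,7,8}: no change
So after all 4 constraints: D(Z) = {3,5}

Answer: {3,5}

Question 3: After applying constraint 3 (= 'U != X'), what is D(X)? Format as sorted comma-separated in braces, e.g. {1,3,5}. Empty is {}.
Answer: {3,4,5,7,8}

Derivation:
Constraint 1 (U < Z) on D(U)={2,3,4,5,6,8} D(Z)={2,3,5,8,9}: Z {2,3,5,8,9}->{3,5,8,9}
Constraint 2 (Z < U) on D(Z)={3,5,8,9} D(U)={2,3,4,5,6,8}: Z {3,5,8,9}->{3,5}; U {2,3,4,5,6,8}->{4,5,6,8}
Constraint 3 (U != X) on D(U)={4,5,6,8} D(X)={3,4,5,7,8}: no change
So after constraint 3: D(X) = {3,4,5,7,8}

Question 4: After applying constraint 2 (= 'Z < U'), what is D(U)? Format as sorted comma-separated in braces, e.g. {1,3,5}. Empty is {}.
Constraint 1 (U < Z) on D(U)={2,3,4,5,6,8} D(Z)={2,3,5,8,9}: Z {2,3,5,8,9}->{3,5,8,9}
Constraint 2 (Z < U) on D(Z)={3,5,8,9} D(U)={2,3,4,5,6,8}: Z {3,5,8,9}->{3,5}; U {2,3,4,5,6,8}->{4,5,6,8}
So after constraint 2: D(U) = {4,5,6,8}

Answer: {4,5,6,8}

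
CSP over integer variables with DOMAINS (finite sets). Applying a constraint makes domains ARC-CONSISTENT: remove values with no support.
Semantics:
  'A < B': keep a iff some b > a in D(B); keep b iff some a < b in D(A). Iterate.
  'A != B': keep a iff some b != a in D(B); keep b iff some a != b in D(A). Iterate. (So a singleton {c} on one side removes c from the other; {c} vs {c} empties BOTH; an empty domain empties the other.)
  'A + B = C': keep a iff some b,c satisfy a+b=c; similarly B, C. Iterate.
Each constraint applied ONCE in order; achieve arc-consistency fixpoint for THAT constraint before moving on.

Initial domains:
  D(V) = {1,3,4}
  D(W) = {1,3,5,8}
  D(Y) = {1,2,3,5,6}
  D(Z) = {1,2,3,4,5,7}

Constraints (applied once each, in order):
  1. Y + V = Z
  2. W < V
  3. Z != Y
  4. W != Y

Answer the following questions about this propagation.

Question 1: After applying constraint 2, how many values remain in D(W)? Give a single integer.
Constraint 1 (Y + V = Z) on D(Y)={1,2,3,5,6} D(V)={1,3,4} D(Z)={1,2,3,4,5,7}: Y {1,2,3,5,6}->{1,2,3,6}; Z {1,2,3,4,5,7}->{2,3,4,5,7}
Constraint 2 (W < V) on D(W)={1,3,5,8} D(V)={1,3,4}: W {1,3,5,8}->{1,3}; V {1,3,4}->{3,4}
So after constraint 2: D(W)={1,3}, size = 2

Answer: 2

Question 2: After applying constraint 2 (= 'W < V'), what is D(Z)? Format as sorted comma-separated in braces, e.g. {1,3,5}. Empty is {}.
Constraint 1 (Y + V = Z) on D(Y)={1,2,3,5,6} D(V)={1,3,4} D(Z)={1,2,3,4,5,7}: Y {1,2,3,5,6}->{1,2,3,6}; Z {1,2,3,4,5,7}->{2,3,4,5,7}
Constraint 2 (W < V) on D(W)={1,3,5,8} D(V)={1,3,4}: W {1,3,5,8}->{1,3}; V {1,3,4}->{3,4}
So after constraint 2: D(Z) = {2,3,4,5,7}

Answer: {2,3,4,5,7}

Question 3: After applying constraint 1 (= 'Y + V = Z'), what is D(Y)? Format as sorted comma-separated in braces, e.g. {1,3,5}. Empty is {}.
Constraint 1 (Y + V = Z) on D(Y)={1,2,3,5,6} D(V)={1,3,4} D(Z)={1,2,3,4,5,7}: Y {1,2,3,5,6}->{1,2,3,6}; Z {1,2,3,4,5,7}->{2,3,4,5,7}
So after constraint 1: D(Y) = {1,2,3,6}

Answer: {1,2,3,6}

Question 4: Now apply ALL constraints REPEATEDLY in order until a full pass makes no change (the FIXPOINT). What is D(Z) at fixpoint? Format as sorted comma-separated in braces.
pass 0 (initial): D(Z)={1,2,3,4,5,7}
pass 1: V {1,3,4}->{3,4}; W {1,3,5,8}->{1,3}; Y {1,2,3,5,6}->{1,2,3,6}; Z {1,2,3,4,5,7}->{2,3,4,5,7}
pass 2: Y {1,2,3,6}->{1,2,3}; Z {2,3,4,5,7}->{4,5,7}
pass 3: no change
Fixpoint after 3 passes: D(Z) = {4,5,7}

Answer: {4,5,7}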